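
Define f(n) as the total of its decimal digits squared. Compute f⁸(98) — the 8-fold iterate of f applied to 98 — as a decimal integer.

98 → 9² + 8² = 145
145 → 1² + 4² + 5² = 42
42 → 4² + 2² = 20
20 → 2² + 0² = 4
4 → 4² = 16
16 → 1² + 6² = 37
37 → 3² + 7² = 58
58 → 5² + 8² = 89

89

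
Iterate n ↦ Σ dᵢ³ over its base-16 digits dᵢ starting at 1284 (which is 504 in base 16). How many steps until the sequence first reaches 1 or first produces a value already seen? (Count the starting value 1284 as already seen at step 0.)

1284 = (5,0,4)_16 → 189
189 = (11,13)_16 → 3528
3528 = (13,12,8)_16 → 4437
4437 = (1,1,5,5)_16 → 252
252 = (15,12)_16 → 5103
5103 = (1,3,14,15)_16 → 6147
6147 = (1,8,0,3)_16 → 540
540 = (2,1,12)_16 → 1737
1737 = (6,12,9)_16 → 2673
2673 = (10,7,1)_16 → 1344
1344 = (5,4,0)_16 → 189  — 189 repeats.
That took 11 steps.

11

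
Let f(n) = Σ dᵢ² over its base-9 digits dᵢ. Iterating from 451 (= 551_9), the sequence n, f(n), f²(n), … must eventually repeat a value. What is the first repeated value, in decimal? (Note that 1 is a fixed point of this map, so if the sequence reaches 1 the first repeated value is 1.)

65

451 = (5,5,1)_9 → 5² + 5² + 1² = 25 + 25 + 1 = 51
51 = (5,6)_9 → 5² + 6² = 25 + 36 = 61
61 = (6,7)_9 → 6² + 7² = 36 + 49 = 85
85 = (1,0,4)_9 → 1² + 0² + 4² = 1 + 0 + 16 = 17
17 = (1,8)_9 → 1² + 8² = 1 + 64 = 65
65 = (7,2)_9 → 7² + 2² = 49 + 4 = 53
53 = (5,8)_9 → 5² + 8² = 25 + 64 = 89
89 = (1,0,8)_9 → 1² + 0² + 8² = 1 + 0 + 64 = 65  — 65 already appeared earlier.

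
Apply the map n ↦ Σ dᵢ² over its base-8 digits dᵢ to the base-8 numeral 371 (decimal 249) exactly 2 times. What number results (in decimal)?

58

249 = (3,7,1)_8 → 3² + 7² + 1² = 9 + 49 + 1 = 59
59 = (7,3)_8 → 7² + 3² = 49 + 9 = 58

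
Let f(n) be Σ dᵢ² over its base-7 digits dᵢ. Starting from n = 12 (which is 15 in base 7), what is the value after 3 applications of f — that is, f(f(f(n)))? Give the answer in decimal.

12 = (1,5)_7 → 26
26 = (3,5)_7 → 34
34 = (4,6)_7 → 52

52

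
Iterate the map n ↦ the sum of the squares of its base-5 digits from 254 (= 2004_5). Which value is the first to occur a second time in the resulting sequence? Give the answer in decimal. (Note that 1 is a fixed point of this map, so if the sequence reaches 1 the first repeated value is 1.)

16

254 = (2,0,0,4)_5 → 2² + 0² + 0² + 4² = 4 + 0 + 0 + 16 = 20
20 = (4,0)_5 → 4² + 0² = 16 + 0 = 16
16 = (3,1)_5 → 3² + 1² = 9 + 1 = 10
10 = (2,0)_5 → 2² + 0² = 4 + 0 = 4
4 = (4)_5 → 4² = 16  — 16 already appeared earlier.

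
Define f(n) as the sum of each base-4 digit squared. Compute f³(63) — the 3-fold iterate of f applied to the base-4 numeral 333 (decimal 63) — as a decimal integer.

13

63 = (3,3,3)_4 → 3² + 3² + 3² = 9 + 9 + 9 = 27
27 = (1,2,3)_4 → 1² + 2² + 3² = 1 + 4 + 9 = 14
14 = (3,2)_4 → 3² + 2² = 9 + 4 = 13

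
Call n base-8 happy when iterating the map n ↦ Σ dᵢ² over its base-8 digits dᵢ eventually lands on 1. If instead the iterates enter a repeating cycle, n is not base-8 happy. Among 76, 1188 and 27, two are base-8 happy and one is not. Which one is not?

76: 76 → 18 → 8 → 1  — reaches 1 (base-8 happy)
1188: 1188 → 40 → 25 → 10 → 5 → 25  — repeats 25 (not base-8 happy)
27: 27 → 18 → 8 → 1  — reaches 1 (base-8 happy)

1188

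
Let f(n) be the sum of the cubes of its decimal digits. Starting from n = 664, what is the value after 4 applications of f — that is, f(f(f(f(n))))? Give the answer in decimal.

370

664 → 6³ + 6³ + 4³ = 216 + 216 + 64 = 496
496 → 4³ + 9³ + 6³ = 64 + 729 + 216 = 1009
1009 → 1³ + 0³ + 0³ + 9³ = 1 + 0 + 0 + 729 = 730
730 → 7³ + 3³ + 0³ = 343 + 27 + 0 = 370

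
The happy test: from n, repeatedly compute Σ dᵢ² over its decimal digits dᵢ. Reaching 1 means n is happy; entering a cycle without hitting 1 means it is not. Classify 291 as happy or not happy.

291 → 2² + 9² + 1² = 86
86 → 8² + 6² = 100
100 → 1² + 0² + 0² = 1  — reached 1.

happy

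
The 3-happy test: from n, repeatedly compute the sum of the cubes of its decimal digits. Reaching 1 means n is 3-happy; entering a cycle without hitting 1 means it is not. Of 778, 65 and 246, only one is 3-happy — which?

778

778: 778 → 1198 → 1243 → 100 → 1  — reaches 1 (3-happy)
65: 65 → 341 → 92 → 737 → 713 → 371 → 371  — repeats 371 (not 3-happy)
246: 246 → 288 → 1032 → 36 → 243 → 99 → 1458 → 702 → 351 → 153 → 153  — repeats 153 (not 3-happy)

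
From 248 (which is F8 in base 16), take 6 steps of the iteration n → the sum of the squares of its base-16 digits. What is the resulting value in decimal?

2

248 = (15,8)_16 → 289
289 = (1,2,1)_16 → 6
6 = (6)_16 → 36
36 = (2,4)_16 → 20
20 = (1,4)_16 → 17
17 = (1,1)_16 → 2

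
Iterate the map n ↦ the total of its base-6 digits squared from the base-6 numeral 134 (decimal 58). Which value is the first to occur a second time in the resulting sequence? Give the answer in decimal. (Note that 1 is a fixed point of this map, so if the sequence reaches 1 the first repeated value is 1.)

26

58 = (1,3,4)_6 → 1² + 3² + 4² = 26
26 = (4,2)_6 → 4² + 2² = 20
20 = (3,2)_6 → 3² + 2² = 13
13 = (2,1)_6 → 2² + 1² = 5
5 = (5)_6 → 5² = 25
25 = (4,1)_6 → 4² + 1² = 17
17 = (2,5)_6 → 2² + 5² = 29
29 = (4,5)_6 → 4² + 5² = 41
41 = (1,0,5)_6 → 1² + 0² + 5² = 26  — 26 already appeared earlier.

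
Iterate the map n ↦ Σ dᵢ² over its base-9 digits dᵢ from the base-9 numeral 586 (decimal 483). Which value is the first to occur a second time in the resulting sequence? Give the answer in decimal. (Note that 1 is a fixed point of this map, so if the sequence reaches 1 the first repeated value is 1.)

1

483 = (5,8,6)_9 → 5² + 8² + 6² = 25 + 64 + 36 = 125
125 = (1,4,8)_9 → 1² + 4² + 8² = 1 + 16 + 64 = 81
81 = (1,0,0)_9 → 1² + 0² + 0² = 1 + 0 + 0 = 1  — reached the fixed point 1.
1 → 1, so 1 is the first repeated value.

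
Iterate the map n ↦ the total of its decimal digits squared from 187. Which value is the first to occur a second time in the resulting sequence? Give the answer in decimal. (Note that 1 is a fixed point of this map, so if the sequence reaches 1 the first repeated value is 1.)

37

187 → 1² + 8² + 7² = 114
114 → 1² + 1² + 4² = 18
18 → 1² + 8² = 65
65 → 6² + 5² = 61
61 → 6² + 1² = 37
37 → 3² + 7² = 58
58 → 5² + 8² = 89
89 → 8² + 9² = 145
145 → 1² + 4² + 5² = 42
42 → 4² + 2² = 20
20 → 2² + 0² = 4
4 → 4² = 16
16 → 1² + 6² = 37  — 37 already appeared earlier.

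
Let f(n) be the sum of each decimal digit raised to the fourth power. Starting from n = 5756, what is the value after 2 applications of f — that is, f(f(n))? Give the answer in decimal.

5756 → 5⁴ + 7⁴ + 5⁴ + 6⁴ = 4947
4947 → 4⁴ + 9⁴ + 4⁴ + 7⁴ = 9474

9474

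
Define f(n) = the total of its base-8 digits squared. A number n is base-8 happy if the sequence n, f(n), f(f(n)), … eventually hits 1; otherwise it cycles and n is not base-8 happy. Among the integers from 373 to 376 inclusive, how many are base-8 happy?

1

373: 373 → 86 → 41 → 26 → 13 → 26  — not base-8 happy
374: 374 → 97 → 18 → 8 → 1  — base-8 happy
375: 375 → 110 → 62 → 85 → 30 → 45 → 50 → 40 → 25 → 10 → 5 → 25  — not base-8 happy
376: 376 → 74 → 6 → 36 → 32 → 16 → 4 → 16  — not base-8 happy
base-8 happy: 374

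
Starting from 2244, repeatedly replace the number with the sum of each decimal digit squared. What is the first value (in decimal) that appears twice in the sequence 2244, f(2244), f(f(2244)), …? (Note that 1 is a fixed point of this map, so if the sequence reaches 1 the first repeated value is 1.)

16

2244 → 2² + 2² + 4² + 4² = 40
40 → 4² + 0² = 16
16 → 1² + 6² = 37
37 → 3² + 7² = 58
58 → 5² + 8² = 89
89 → 8² + 9² = 145
145 → 1² + 4² + 5² = 42
42 → 4² + 2² = 20
20 → 2² + 0² = 4
4 → 4² = 16  — 16 already appeared earlier.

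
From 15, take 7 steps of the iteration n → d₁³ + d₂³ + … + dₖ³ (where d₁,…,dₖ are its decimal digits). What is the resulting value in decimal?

15 → 1³ + 5³ = 1 + 125 = 126
126 → 1³ + 2³ + 6³ = 1 + 8 + 216 = 225
225 → 2³ + 2³ + 5³ = 8 + 8 + 125 = 141
141 → 1³ + 4³ + 1³ = 1 + 64 + 1 = 66
66 → 6³ + 6³ = 216 + 216 = 432
432 → 4³ + 3³ + 2³ = 64 + 27 + 8 = 99
99 → 9³ + 9³ = 729 + 729 = 1458

1458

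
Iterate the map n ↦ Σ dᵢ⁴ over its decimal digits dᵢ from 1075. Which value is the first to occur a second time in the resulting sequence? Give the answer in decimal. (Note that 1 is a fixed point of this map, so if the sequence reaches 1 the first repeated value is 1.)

1075 → 1⁴ + 0⁴ + 7⁴ + 5⁴ = 3027
3027 → 3⁴ + 0⁴ + 2⁴ + 7⁴ = 2498
2498 → 2⁴ + 4⁴ + 9⁴ + 8⁴ = 10929
10929 → 1⁴ + 0⁴ + 9⁴ + 2⁴ + 9⁴ = 13139
13139 → 1⁴ + 3⁴ + 1⁴ + 3⁴ + 9⁴ = 6725
6725 → 6⁴ + 7⁴ + 2⁴ + 5⁴ = 4338
4338 → 4⁴ + 3⁴ + 3⁴ + 8⁴ = 4514
4514 → 4⁴ + 5⁴ + 1⁴ + 4⁴ = 1138
1138 → 1⁴ + 1⁴ + 3⁴ + 8⁴ = 4179
4179 → 4⁴ + 1⁴ + 7⁴ + 9⁴ = 9219
9219 → 9⁴ + 2⁴ + 1⁴ + 9⁴ = 13139  — 13139 already appeared earlier.

13139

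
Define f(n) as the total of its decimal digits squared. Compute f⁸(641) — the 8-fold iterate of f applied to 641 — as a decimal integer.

42

641 → 6² + 4² + 1² = 36 + 16 + 1 = 53
53 → 5² + 3² = 25 + 9 = 34
34 → 3² + 4² = 9 + 16 = 25
25 → 2² + 5² = 4 + 25 = 29
29 → 2² + 9² = 4 + 81 = 85
85 → 8² + 5² = 64 + 25 = 89
89 → 8² + 9² = 64 + 81 = 145
145 → 1² + 4² + 5² = 1 + 16 + 25 = 42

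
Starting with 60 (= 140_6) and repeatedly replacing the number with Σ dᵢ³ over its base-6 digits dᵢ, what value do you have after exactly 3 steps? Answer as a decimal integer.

60 = (1,4,0)_6 → 1³ + 4³ + 0³ = 1 + 64 + 0 = 65
65 = (1,4,5)_6 → 1³ + 4³ + 5³ = 1 + 64 + 125 = 190
190 = (5,1,4)_6 → 5³ + 1³ + 4³ = 125 + 1 + 64 = 190

190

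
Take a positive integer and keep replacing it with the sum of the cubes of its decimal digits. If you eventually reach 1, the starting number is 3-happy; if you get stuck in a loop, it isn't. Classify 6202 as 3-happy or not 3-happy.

not 3-happy

6202 → 232
232 → 43
43 → 91
91 → 730
730 → 370
370 → 370  — 370 already seen; the sequence cycles without reaching 1.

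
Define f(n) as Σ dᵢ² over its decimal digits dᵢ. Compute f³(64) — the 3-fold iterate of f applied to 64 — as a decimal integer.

64 → 6² + 4² = 52
52 → 5² + 2² = 29
29 → 2² + 9² = 85

85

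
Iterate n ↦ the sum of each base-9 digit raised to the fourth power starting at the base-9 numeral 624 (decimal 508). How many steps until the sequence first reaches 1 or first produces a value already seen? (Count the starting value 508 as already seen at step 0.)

508 = (6,2,4)_9 → 6⁴ + 2⁴ + 4⁴ = 1296 + 16 + 256 = 1568
1568 = (2,1,3,2)_9 → 2⁴ + 1⁴ + 3⁴ + 2⁴ = 16 + 1 + 81 + 16 = 114
114 = (1,3,6)_9 → 1⁴ + 3⁴ + 6⁴ = 1 + 81 + 1296 = 1378
1378 = (1,8,0,1)_9 → 1⁴ + 8⁴ + 0⁴ + 1⁴ = 1 + 4096 + 0 + 1 = 4098
4098 = (5,5,5,3)_9 → 5⁴ + 5⁴ + 5⁴ + 3⁴ = 625 + 625 + 625 + 81 = 1956
1956 = (2,6,1,3)_9 → 2⁴ + 6⁴ + 1⁴ + 3⁴ = 16 + 1296 + 1 + 81 = 1394
1394 = (1,8,1,8)_9 → 1⁴ + 8⁴ + 1⁴ + 8⁴ = 1 + 4096 + 1 + 4096 = 8194
8194 = (1,2,2,1,4)_9 → 1⁴ + 2⁴ + 2⁴ + 1⁴ + 4⁴ = 1 + 16 + 16 + 1 + 256 = 290
290 = (3,5,2)_9 → 3⁴ + 5⁴ + 2⁴ = 81 + 625 + 16 = 722
722 = (8,8,2)_9 → 8⁴ + 8⁴ + 2⁴ = 4096 + 4096 + 16 = 8208
8208 = (1,2,2,3,0)_9 → 1⁴ + 2⁴ + 2⁴ + 3⁴ + 0⁴ = 1 + 16 + 16 + 81 + 0 = 114  — 114 repeats.
That took 11 steps.

11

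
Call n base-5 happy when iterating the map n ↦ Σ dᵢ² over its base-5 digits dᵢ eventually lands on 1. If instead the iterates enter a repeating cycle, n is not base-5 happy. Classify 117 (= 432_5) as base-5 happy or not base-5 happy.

117 = (4,3,2)_5 → 29
29 = (1,0,4)_5 → 17
17 = (3,2)_5 → 13
13 = (2,3)_5 → 13  — 13 already seen; the sequence cycles without reaching 1.

not base-5 happy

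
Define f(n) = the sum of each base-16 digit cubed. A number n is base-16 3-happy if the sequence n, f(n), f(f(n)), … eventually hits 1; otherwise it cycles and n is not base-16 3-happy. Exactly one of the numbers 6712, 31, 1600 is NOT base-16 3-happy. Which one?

31

6712: 6712 → 1540 → 280 → 514 → 16 → 1  — reaches 1 (base-16 3-happy)
31: 31 → 3376 → 2224 → 1843 → 397 → 2710 → 1945 → 1801 → 1072 → 91 → 1456 → 1456  — repeats 1456 (not base-16 3-happy)
1600: 1600 → 280 → 514 → 16 → 1  — reaches 1 (base-16 3-happy)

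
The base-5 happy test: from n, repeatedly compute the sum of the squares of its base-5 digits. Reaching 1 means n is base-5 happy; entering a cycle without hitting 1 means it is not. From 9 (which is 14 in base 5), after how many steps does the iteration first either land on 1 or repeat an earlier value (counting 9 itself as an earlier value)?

3

9 = (1,4)_5 → 1² + 4² = 17
17 = (3,2)_5 → 3² + 2² = 13
13 = (2,3)_5 → 2² + 3² = 13  — 13 repeats.
That took 3 steps.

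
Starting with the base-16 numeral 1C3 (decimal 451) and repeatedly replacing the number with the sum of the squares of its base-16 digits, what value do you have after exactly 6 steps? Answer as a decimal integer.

13

451 = (1,12,3)_16 → 1² + 12² + 3² = 1 + 144 + 9 = 154
154 = (9,10)_16 → 9² + 10² = 81 + 100 = 181
181 = (11,5)_16 → 11² + 5² = 121 + 25 = 146
146 = (9,2)_16 → 9² + 2² = 81 + 4 = 85
85 = (5,5)_16 → 5² + 5² = 25 + 25 = 50
50 = (3,2)_16 → 3² + 2² = 9 + 4 = 13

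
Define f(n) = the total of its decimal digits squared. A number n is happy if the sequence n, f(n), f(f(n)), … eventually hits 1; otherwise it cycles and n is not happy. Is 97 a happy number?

97 → 9² + 7² = 81 + 49 = 130
130 → 1² + 3² + 0² = 1 + 9 + 0 = 10
10 → 1² + 0² = 1 + 0 = 1  — reached 1.

happy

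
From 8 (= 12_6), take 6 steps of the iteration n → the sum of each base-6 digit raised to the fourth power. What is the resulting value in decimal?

8 = (1,2)_6 → 17
17 = (2,5)_6 → 641
641 = (2,5,4,5)_6 → 1522
1522 = (1,1,0,1,4)_6 → 259
259 = (1,1,1,1)_6 → 4
4 = (4)_6 → 256

256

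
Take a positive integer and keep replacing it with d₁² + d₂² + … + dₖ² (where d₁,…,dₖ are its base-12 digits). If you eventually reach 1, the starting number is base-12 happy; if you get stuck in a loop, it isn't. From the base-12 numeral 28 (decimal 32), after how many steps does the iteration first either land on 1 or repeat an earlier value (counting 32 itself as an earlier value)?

7

32 = (2,8)_12 → 2² + 8² = 68
68 = (5,8)_12 → 5² + 8² = 89
89 = (7,5)_12 → 7² + 5² = 74
74 = (6,2)_12 → 6² + 2² = 40
40 = (3,4)_12 → 3² + 4² = 25
25 = (2,1)_12 → 2² + 1² = 5
5 = (5)_12 → 5² = 25  — 25 repeats.
That took 7 steps.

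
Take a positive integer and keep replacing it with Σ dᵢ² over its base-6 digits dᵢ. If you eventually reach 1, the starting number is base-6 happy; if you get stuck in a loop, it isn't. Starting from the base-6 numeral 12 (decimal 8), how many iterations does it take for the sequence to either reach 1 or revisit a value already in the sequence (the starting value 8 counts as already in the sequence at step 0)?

9

8 = (1,2)_6 → 1² + 2² = 1 + 4 = 5
5 = (5)_6 → 5² = 25
25 = (4,1)_6 → 4² + 1² = 16 + 1 = 17
17 = (2,5)_6 → 2² + 5² = 4 + 25 = 29
29 = (4,5)_6 → 4² + 5² = 16 + 25 = 41
41 = (1,0,5)_6 → 1² + 0² + 5² = 1 + 0 + 25 = 26
26 = (4,2)_6 → 4² + 2² = 16 + 4 = 20
20 = (3,2)_6 → 3² + 2² = 9 + 4 = 13
13 = (2,1)_6 → 2² + 1² = 4 + 1 = 5  — 5 repeats.
That took 9 steps.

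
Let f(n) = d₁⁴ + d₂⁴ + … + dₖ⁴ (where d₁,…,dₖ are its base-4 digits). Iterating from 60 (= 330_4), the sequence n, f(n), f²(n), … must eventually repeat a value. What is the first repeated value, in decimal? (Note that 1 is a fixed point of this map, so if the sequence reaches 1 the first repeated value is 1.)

81

60 = (3,3,0)_4 → 3⁴ + 3⁴ + 0⁴ = 81 + 81 + 0 = 162
162 = (2,2,0,2)_4 → 2⁴ + 2⁴ + 0⁴ + 2⁴ = 16 + 16 + 0 + 16 = 48
48 = (3,0,0)_4 → 3⁴ + 0⁴ + 0⁴ = 81 + 0 + 0 = 81
81 = (1,1,0,1)_4 → 1⁴ + 1⁴ + 0⁴ + 1⁴ = 1 + 1 + 0 + 1 = 3
3 = (3)_4 → 3⁴ = 81  — 81 already appeared earlier.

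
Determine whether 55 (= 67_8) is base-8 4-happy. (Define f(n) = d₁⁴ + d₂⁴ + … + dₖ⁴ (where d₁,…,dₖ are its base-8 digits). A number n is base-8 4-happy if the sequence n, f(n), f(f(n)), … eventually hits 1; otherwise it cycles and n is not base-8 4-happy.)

not base-8 4-happy

55 = (6,7)_8 → 6⁴ + 7⁴ = 1296 + 2401 = 3697
3697 = (7,1,6,1)_8 → 7⁴ + 1⁴ + 6⁴ + 1⁴ = 2401 + 1 + 1296 + 1 = 3699
3699 = (7,1,6,3)_8 → 7⁴ + 1⁴ + 6⁴ + 3⁴ = 2401 + 1 + 1296 + 81 = 3779
3779 = (7,3,0,3)_8 → 7⁴ + 3⁴ + 0⁴ + 3⁴ = 2401 + 81 + 0 + 81 = 2563
2563 = (5,0,0,3)_8 → 5⁴ + 0⁴ + 0⁴ + 3⁴ = 625 + 0 + 0 + 81 = 706
706 = (1,3,0,2)_8 → 1⁴ + 3⁴ + 0⁴ + 2⁴ = 1 + 81 + 0 + 16 = 98
98 = (1,4,2)_8 → 1⁴ + 4⁴ + 2⁴ = 1 + 256 + 16 = 273
273 = (4,2,1)_8 → 4⁴ + 2⁴ + 1⁴ = 256 + 16 + 1 = 273  — 273 already seen; the sequence cycles without reaching 1.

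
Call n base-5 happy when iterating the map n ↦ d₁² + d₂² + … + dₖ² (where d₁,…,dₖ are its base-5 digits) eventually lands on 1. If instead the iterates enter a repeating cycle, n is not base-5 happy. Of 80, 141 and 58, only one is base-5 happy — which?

80: 80 → 10 → 4 → 16 → 10  — repeats 10 (not base-5 happy)
141: 141 → 11 → 5 → 1  — reaches 1 (base-5 happy)
58: 58 → 14 → 20 → 16 → 10 → 4 → 16  — repeats 16 (not base-5 happy)

141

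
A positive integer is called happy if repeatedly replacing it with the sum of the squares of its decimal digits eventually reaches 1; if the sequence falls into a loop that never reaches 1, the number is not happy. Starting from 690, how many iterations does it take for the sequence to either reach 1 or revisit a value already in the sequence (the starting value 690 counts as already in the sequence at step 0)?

690 → 6² + 9² + 0² = 117
117 → 1² + 1² + 7² = 51
51 → 5² + 1² = 26
26 → 2² + 6² = 40
40 → 4² + 0² = 16
16 → 1² + 6² = 37
37 → 3² + 7² = 58
58 → 5² + 8² = 89
89 → 8² + 9² = 145
145 → 1² + 4² + 5² = 42
42 → 4² + 2² = 20
20 → 2² + 0² = 4
4 → 4² = 16  — 16 repeats.
That took 13 steps.

13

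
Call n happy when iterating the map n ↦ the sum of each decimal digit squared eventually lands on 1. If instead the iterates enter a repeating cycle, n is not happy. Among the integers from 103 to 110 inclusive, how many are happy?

2

103: 103 → 10 → 1  — happy
104: 104 → 17 → 50 → 25 → 29 → 85 → 89 → 145 → 42 → 20 → 4 → 16 → 37 → 58 → 89  — not happy
105: 105 → 26 → 40 → 16 → 37 → 58 → 89 → 145 → 42 → 20 → 4 → 16  — not happy
106: 106 → 37 → 58 → 89 → 145 → 42 → 20 → 4 → 16 → 37  — not happy
107: 107 → 50 → 25 → 29 → 85 → 89 → 145 → 42 → 20 → 4 → 16 → 37 → 58 → 89  — not happy
108: 108 → 65 → 61 → 37 → 58 → 89 → 145 → 42 → 20 → 4 → 16 → 37  — not happy
109: 109 → 82 → 68 → 100 → 1  — happy
110: 110 → 2 → 4 → 16 → 37 → 58 → 89 → 145 → 42 → 20 → 4  — not happy
happy: 103, 109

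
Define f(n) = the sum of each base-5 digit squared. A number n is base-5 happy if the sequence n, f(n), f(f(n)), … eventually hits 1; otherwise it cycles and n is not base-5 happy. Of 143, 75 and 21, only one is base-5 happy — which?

143

143: 143 → 19 → 25 → 1  — reaches 1 (base-5 happy)
75: 75 → 9 → 17 → 13 → 13  — repeats 13 (not base-5 happy)
21: 21 → 17 → 13 → 13  — repeats 13 (not base-5 happy)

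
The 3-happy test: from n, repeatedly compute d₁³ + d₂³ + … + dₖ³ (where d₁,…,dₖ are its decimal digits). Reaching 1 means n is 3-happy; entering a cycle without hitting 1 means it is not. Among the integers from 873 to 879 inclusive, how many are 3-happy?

873: 873 → 882 → 1032 → 36 → 243 → 99 → 1458 → 702 → 351 → 153 → 153  (repeats 153)
874: 874 → 919 → 1459 → 919  (repeats 919)
875: 875 → 980 → 1241 → 74 → 407 → 407  (repeats 407)
876: 876 → 1071 → 345 → 216 → 225 → 141 → 66 → 432 → 99 → 1458 → 702 → 351 → 153 → 153  (repeats 153)
877: 877 → 1198 → 1243 → 100 → 1  (reaches 1)
878: 878 → 1367 → 587 → 980 → 1241 → 74 → 407 → 407  (repeats 407)
879: 879 → 1584 → 702 → 351 → 153 → 153  (repeats 153)
3-happy: 877

1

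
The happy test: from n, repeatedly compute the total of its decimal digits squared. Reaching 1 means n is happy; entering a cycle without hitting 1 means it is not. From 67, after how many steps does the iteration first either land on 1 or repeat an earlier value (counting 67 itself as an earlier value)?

67 → 6² + 7² = 36 + 49 = 85
85 → 8² + 5² = 64 + 25 = 89
89 → 8² + 9² = 64 + 81 = 145
145 → 1² + 4² + 5² = 1 + 16 + 25 = 42
42 → 4² + 2² = 16 + 4 = 20
20 → 2² + 0² = 4 + 0 = 4
4 → 4² = 16
16 → 1² + 6² = 1 + 36 = 37
37 → 3² + 7² = 9 + 49 = 58
58 → 5² + 8² = 25 + 64 = 89  — 89 repeats.
That took 10 steps.

10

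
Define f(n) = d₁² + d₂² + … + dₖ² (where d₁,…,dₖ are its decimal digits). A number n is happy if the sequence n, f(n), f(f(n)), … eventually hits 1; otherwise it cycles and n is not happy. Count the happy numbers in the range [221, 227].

1

221: 221 → 9 → 81 → 65 → 61 → 37 → 58 → 89 → 145 → 42 → 20 → 4 → 16 → 37  — not happy
222: 222 → 12 → 5 → 25 → 29 → 85 → 89 → 145 → 42 → 20 → 4 → 16 → 37 → 58 → 89  — not happy
223: 223 → 17 → 50 → 25 → 29 → 85 → 89 → 145 → 42 → 20 → 4 → 16 → 37 → 58 → 89  — not happy
224: 224 → 24 → 20 → 4 → 16 → 37 → 58 → 89 → 145 → 42 → 20  — not happy
225: 225 → 33 → 18 → 65 → 61 → 37 → 58 → 89 → 145 → 42 → 20 → 4 → 16 → 37  — not happy
226: 226 → 44 → 32 → 13 → 10 → 1  — happy
227: 227 → 57 → 74 → 65 → 61 → 37 → 58 → 89 → 145 → 42 → 20 → 4 → 16 → 37  — not happy
happy: 226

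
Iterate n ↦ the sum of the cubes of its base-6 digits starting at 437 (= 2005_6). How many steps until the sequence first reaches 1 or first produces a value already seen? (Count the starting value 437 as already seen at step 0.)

437 = (2,0,0,5)_6 → 2³ + 0³ + 0³ + 5³ = 8 + 0 + 0 + 125 = 133
133 = (3,4,1)_6 → 3³ + 4³ + 1³ = 27 + 64 + 1 = 92
92 = (2,3,2)_6 → 2³ + 3³ + 2³ = 8 + 27 + 8 = 43
43 = (1,1,1)_6 → 1³ + 1³ + 1³ = 1 + 1 + 1 = 3
3 = (3)_6 → 3³ = 27
27 = (4,3)_6 → 4³ + 3³ = 64 + 27 = 91
91 = (2,3,1)_6 → 2³ + 3³ + 1³ = 8 + 27 + 1 = 36
36 = (1,0,0)_6 → 1³ + 0³ + 0³ = 1 + 0 + 0 = 1  — reached 1.
That took 8 steps.

8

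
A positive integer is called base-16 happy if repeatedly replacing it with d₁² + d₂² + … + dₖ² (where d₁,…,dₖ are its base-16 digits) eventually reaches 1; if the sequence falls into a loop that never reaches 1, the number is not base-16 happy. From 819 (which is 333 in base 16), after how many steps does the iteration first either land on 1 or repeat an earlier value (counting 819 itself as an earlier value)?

9

819 = (3,3,3)_16 → 3² + 3² + 3² = 9 + 9 + 9 = 27
27 = (1,11)_16 → 1² + 11² = 1 + 121 = 122
122 = (7,10)_16 → 7² + 10² = 49 + 100 = 149
149 = (9,5)_16 → 9² + 5² = 81 + 25 = 106
106 = (6,10)_16 → 6² + 10² = 36 + 100 = 136
136 = (8,8)_16 → 8² + 8² = 64 + 64 = 128
128 = (8,0)_16 → 8² + 0² = 64 + 0 = 64
64 = (4,0)_16 → 4² + 0² = 16 + 0 = 16
16 = (1,0)_16 → 1² + 0² = 1 + 0 = 1  — reached 1.
That took 9 steps.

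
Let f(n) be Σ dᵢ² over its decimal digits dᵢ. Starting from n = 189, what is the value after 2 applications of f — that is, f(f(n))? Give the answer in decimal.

53

189 → 1² + 8² + 9² = 1 + 64 + 81 = 146
146 → 1² + 4² + 6² = 1 + 16 + 36 = 53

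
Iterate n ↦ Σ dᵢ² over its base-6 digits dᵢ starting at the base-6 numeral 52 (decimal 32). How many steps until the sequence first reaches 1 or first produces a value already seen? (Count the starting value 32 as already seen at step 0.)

9

32 = (5,2)_6 → 5² + 2² = 29
29 = (4,5)_6 → 4² + 5² = 41
41 = (1,0,5)_6 → 1² + 0² + 5² = 26
26 = (4,2)_6 → 4² + 2² = 20
20 = (3,2)_6 → 3² + 2² = 13
13 = (2,1)_6 → 2² + 1² = 5
5 = (5)_6 → 5² = 25
25 = (4,1)_6 → 4² + 1² = 17
17 = (2,5)_6 → 2² + 5² = 29  — 29 repeats.
That took 9 steps.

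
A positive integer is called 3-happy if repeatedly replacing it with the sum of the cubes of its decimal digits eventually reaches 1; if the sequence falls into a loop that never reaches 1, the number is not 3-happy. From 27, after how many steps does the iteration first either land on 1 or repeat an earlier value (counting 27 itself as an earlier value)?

3

27 → 2³ + 7³ = 8 + 343 = 351
351 → 3³ + 5³ + 1³ = 27 + 125 + 1 = 153
153 → 1³ + 5³ + 3³ = 1 + 125 + 27 = 153  — 153 repeats.
That took 3 steps.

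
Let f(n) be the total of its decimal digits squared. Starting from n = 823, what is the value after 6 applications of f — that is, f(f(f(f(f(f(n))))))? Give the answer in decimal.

4

823 → 8² + 2² + 3² = 64 + 4 + 9 = 77
77 → 7² + 7² = 49 + 49 = 98
98 → 9² + 8² = 81 + 64 = 145
145 → 1² + 4² + 5² = 1 + 16 + 25 = 42
42 → 4² + 2² = 16 + 4 = 20
20 → 2² + 0² = 4 + 0 = 4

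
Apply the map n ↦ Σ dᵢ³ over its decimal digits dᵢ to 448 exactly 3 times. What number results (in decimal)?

520

448 → 640
640 → 280
280 → 520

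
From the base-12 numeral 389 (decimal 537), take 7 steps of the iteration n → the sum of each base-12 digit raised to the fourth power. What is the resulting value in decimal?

17042

537 = (3,8,9)_12 → 3⁴ + 8⁴ + 9⁴ = 10738
10738 = (6,2,6,10)_12 → 6⁴ + 2⁴ + 6⁴ + 10⁴ = 12608
12608 = (7,3,6,8)_12 → 7⁴ + 3⁴ + 6⁴ + 8⁴ = 7874
7874 = (4,6,8,2)_12 → 4⁴ + 6⁴ + 8⁴ + 2⁴ = 5664
5664 = (3,3,4,0)_12 → 3⁴ + 3⁴ + 4⁴ + 0⁴ = 418
418 = (2,10,10)_12 → 2⁴ + 10⁴ + 10⁴ = 20016
20016 = (11,7,0,0)_12 → 11⁴ + 7⁴ + 0⁴ + 0⁴ = 17042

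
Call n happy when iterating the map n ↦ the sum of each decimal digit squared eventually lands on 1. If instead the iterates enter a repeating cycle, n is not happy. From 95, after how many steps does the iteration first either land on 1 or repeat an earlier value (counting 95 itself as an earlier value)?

95 → 9² + 5² = 81 + 25 = 106
106 → 1² + 0² + 6² = 1 + 0 + 36 = 37
37 → 3² + 7² = 9 + 49 = 58
58 → 5² + 8² = 25 + 64 = 89
89 → 8² + 9² = 64 + 81 = 145
145 → 1² + 4² + 5² = 1 + 16 + 25 = 42
42 → 4² + 2² = 16 + 4 = 20
20 → 2² + 0² = 4 + 0 = 4
4 → 4² = 16
16 → 1² + 6² = 1 + 36 = 37  — 37 repeats.
That took 10 steps.

10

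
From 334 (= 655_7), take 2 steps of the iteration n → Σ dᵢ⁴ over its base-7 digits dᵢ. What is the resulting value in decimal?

334 = (6,5,5)_7 → 6⁴ + 5⁴ + 5⁴ = 1296 + 625 + 625 = 2546
2546 = (1,0,2,6,5)_7 → 1⁴ + 0⁴ + 2⁴ + 6⁴ + 5⁴ = 1 + 0 + 16 + 1296 + 625 = 1938

1938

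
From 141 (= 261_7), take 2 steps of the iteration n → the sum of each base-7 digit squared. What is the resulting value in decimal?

61

141 = (2,6,1)_7 → 2² + 6² + 1² = 41
41 = (5,6)_7 → 5² + 6² = 61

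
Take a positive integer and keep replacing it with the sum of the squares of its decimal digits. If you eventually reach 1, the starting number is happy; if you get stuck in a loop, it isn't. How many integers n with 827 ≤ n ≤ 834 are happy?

1

827: 827 → 117 → 51 → 26 → 40 → 16 → 37 → 58 → 89 → 145 → 42 → 20 → 4 → 16  — not happy
828: 828 → 132 → 14 → 17 → 50 → 25 → 29 → 85 → 89 → 145 → 42 → 20 → 4 → 16 → 37 → 58 → 89  — not happy
829: 829 → 149 → 98 → 145 → 42 → 20 → 4 → 16 → 37 → 58 → 89 → 145  — not happy
830: 830 → 73 → 58 → 89 → 145 → 42 → 20 → 4 → 16 → 37 → 58  — not happy
831: 831 → 74 → 65 → 61 → 37 → 58 → 89 → 145 → 42 → 20 → 4 → 16 → 37  — not happy
832: 832 → 77 → 98 → 145 → 42 → 20 → 4 → 16 → 37 → 58 → 89 → 145  — not happy
833: 833 → 82 → 68 → 100 → 1  — happy
834: 834 → 89 → 145 → 42 → 20 → 4 → 16 → 37 → 58 → 89  — not happy
happy: 833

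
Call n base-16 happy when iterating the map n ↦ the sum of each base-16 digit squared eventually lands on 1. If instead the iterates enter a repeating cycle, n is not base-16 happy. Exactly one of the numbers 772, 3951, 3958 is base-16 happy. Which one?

3951

772: 772 → 25 → 82 → 29 → 170 → 200 → 208 → 169 → 181 → 146 → 85 → 50 → 13 → 169  — repeats 169 (not base-16 happy)
3951: 3951 → 486 → 233 → 277 → 27 → 122 → 149 → 106 → 136 → 128 → 64 → 16 → 1  — reaches 1 (base-16 happy)
3958: 3958 → 310 → 46 → 200 → 208 → 169 → 181 → 146 → 85 → 50 → 13 → 169  — repeats 169 (not base-16 happy)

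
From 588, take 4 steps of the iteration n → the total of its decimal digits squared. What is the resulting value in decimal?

588 → 5² + 8² + 8² = 25 + 64 + 64 = 153
153 → 1² + 5² + 3² = 1 + 25 + 9 = 35
35 → 3² + 5² = 9 + 25 = 34
34 → 3² + 4² = 9 + 16 = 25

25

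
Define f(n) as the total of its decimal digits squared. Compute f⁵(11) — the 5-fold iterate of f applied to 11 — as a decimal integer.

58

11 → 1² + 1² = 1 + 1 = 2
2 → 2² = 4
4 → 4² = 16
16 → 1² + 6² = 1 + 36 = 37
37 → 3² + 7² = 9 + 49 = 58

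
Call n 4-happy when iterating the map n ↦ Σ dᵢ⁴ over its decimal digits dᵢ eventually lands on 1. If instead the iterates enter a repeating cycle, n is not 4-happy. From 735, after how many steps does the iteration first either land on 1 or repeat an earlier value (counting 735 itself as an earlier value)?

10

735 → 7⁴ + 3⁴ + 5⁴ = 3107
3107 → 3⁴ + 1⁴ + 0⁴ + 7⁴ = 2483
2483 → 2⁴ + 4⁴ + 8⁴ + 3⁴ = 4449
4449 → 4⁴ + 4⁴ + 4⁴ + 9⁴ = 7329
7329 → 7⁴ + 3⁴ + 2⁴ + 9⁴ = 9059
9059 → 9⁴ + 0⁴ + 5⁴ + 9⁴ = 13747
13747 → 1⁴ + 3⁴ + 7⁴ + 4⁴ + 7⁴ = 5140
5140 → 5⁴ + 1⁴ + 4⁴ + 0⁴ = 882
882 → 8⁴ + 8⁴ + 2⁴ = 8208
8208 → 8⁴ + 2⁴ + 0⁴ + 8⁴ = 8208  — 8208 repeats.
That took 10 steps.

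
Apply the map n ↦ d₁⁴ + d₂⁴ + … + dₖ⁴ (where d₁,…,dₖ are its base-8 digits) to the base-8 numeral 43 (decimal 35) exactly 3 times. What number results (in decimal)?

33

35 = (4,3)_8 → 4⁴ + 3⁴ = 337
337 = (5,2,1)_8 → 5⁴ + 2⁴ + 1⁴ = 642
642 = (1,2,0,2)_8 → 1⁴ + 2⁴ + 0⁴ + 2⁴ = 33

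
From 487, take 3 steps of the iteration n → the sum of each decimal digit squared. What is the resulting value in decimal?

100

487 → 4² + 8² + 7² = 129
129 → 1² + 2² + 9² = 86
86 → 8² + 6² = 100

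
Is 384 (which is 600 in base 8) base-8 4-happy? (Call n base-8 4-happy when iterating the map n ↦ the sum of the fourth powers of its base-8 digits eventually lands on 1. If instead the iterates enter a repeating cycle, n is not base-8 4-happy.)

384 = (6,0,0)_8 → 6⁴ + 0⁴ + 0⁴ = 1296 + 0 + 0 = 1296
1296 = (2,4,2,0)_8 → 2⁴ + 4⁴ + 2⁴ + 0⁴ = 16 + 256 + 16 + 0 = 288
288 = (4,4,0)_8 → 4⁴ + 4⁴ + 0⁴ = 256 + 256 + 0 = 512
512 = (1,0,0,0)_8 → 1⁴ + 0⁴ + 0⁴ + 0⁴ = 1 + 0 + 0 + 0 = 1  — reached 1.

base-8 4-happy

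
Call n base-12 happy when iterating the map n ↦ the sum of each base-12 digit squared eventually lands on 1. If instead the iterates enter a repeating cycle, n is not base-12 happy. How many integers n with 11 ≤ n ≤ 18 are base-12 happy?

1

11: 11 → 121 → 101 → 89 → 74 → 40 → 25 → 5 → 25  (repeats 25)
12: 12 → 1  (reaches 1)
13: 13 → 2 → 4 → 16 → 17 → 26 → 8 → 64 → 41 → 34 → 104 → 128 → 164 → 66 → 61 → 26  (repeats 26)
14: 14 → 5 → 25 → 5  (repeats 5)
15: 15 → 10 → 100 → 80 → 100  (repeats 100)
16: 16 → 17 → 26 → 8 → 64 → 41 → 34 → 104 → 128 → 164 → 66 → 61 → 26  (repeats 26)
17: 17 → 26 → 8 → 64 → 41 → 34 → 104 → 128 → 164 → 66 → 61 → 26  (repeats 26)
18: 18 → 37 → 10 → 100 → 80 → 100  (repeats 100)
base-12 happy: 12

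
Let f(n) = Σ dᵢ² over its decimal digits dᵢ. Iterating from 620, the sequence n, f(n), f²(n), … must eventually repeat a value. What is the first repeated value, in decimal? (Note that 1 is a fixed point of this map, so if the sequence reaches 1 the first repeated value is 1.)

620 → 40
40 → 16
16 → 37
37 → 58
58 → 89
89 → 145
145 → 42
42 → 20
20 → 4
4 → 16  — 16 already appeared earlier.

16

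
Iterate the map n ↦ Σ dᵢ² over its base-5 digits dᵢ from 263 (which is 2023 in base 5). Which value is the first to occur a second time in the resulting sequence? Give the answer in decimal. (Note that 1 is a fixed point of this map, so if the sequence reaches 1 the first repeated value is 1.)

263 = (2,0,2,3)_5 → 2² + 0² + 2² + 3² = 4 + 0 + 4 + 9 = 17
17 = (3,2)_5 → 3² + 2² = 9 + 4 = 13
13 = (2,3)_5 → 2² + 3² = 4 + 9 = 13  — 13 already appeared earlier.

13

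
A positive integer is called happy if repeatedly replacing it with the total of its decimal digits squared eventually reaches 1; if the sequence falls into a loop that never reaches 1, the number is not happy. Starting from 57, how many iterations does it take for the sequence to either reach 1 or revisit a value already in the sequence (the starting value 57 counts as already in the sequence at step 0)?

12

57 → 74
74 → 65
65 → 61
61 → 37
37 → 58
58 → 89
89 → 145
145 → 42
42 → 20
20 → 4
4 → 16
16 → 37  — 37 repeats.
That took 12 steps.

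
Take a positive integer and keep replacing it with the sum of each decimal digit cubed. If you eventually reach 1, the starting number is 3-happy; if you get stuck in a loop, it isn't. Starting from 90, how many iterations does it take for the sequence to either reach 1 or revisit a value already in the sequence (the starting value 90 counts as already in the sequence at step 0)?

5

90 → 9³ + 0³ = 729 + 0 = 729
729 → 7³ + 2³ + 9³ = 343 + 8 + 729 = 1080
1080 → 1³ + 0³ + 8³ + 0³ = 1 + 0 + 512 + 0 = 513
513 → 5³ + 1³ + 3³ = 125 + 1 + 27 = 153
153 → 1³ + 5³ + 3³ = 1 + 125 + 27 = 153  — 153 repeats.
That took 5 steps.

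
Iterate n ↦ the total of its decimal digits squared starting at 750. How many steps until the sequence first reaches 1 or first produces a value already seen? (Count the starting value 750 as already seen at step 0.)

12

750 → 74
74 → 65
65 → 61
61 → 37
37 → 58
58 → 89
89 → 145
145 → 42
42 → 20
20 → 4
4 → 16
16 → 37  — 37 repeats.
That took 12 steps.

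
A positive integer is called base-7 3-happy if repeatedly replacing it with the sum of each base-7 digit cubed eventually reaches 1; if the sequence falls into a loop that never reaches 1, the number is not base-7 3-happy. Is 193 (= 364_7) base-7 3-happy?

base-7 3-happy

193 = (3,6,4)_7 → 3³ + 6³ + 4³ = 307
307 = (6,1,6)_7 → 6³ + 1³ + 6³ = 433
433 = (1,1,5,6)_7 → 1³ + 1³ + 5³ + 6³ = 343
343 = (1,0,0,0)_7 → 1³ + 0³ + 0³ + 0³ = 1  — reached 1.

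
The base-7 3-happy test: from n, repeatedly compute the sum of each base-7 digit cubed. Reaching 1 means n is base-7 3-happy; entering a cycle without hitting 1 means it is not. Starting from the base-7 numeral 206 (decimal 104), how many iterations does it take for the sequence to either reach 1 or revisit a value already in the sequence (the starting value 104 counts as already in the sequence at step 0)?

6

104 = (2,0,6)_7 → 2³ + 0³ + 6³ = 224
224 = (4,4,0)_7 → 4³ + 4³ + 0³ = 128
128 = (2,4,2)_7 → 2³ + 4³ + 2³ = 80
80 = (1,4,3)_7 → 1³ + 4³ + 3³ = 92
92 = (1,6,1)_7 → 1³ + 6³ + 1³ = 218
218 = (4,3,1)_7 → 4³ + 3³ + 1³ = 92  — 92 repeats.
That took 6 steps.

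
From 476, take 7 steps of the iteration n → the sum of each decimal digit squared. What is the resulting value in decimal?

476 → 101
101 → 2
2 → 4
4 → 16
16 → 37
37 → 58
58 → 89

89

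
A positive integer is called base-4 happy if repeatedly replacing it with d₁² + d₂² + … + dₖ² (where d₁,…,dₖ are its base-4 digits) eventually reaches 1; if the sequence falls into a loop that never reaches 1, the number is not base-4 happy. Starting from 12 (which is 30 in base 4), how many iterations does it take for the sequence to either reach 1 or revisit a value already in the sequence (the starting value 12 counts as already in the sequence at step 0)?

12 = (3,0)_4 → 3² + 0² = 9 + 0 = 9
9 = (2,1)_4 → 2² + 1² = 4 + 1 = 5
5 = (1,1)_4 → 1² + 1² = 1 + 1 = 2
2 = (2)_4 → 2² = 4
4 = (1,0)_4 → 1² + 0² = 1 + 0 = 1  — reached 1.
That took 5 steps.

5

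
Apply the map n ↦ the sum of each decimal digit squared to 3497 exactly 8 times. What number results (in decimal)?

89

3497 → 155
155 → 51
51 → 26
26 → 40
40 → 16
16 → 37
37 → 58
58 → 89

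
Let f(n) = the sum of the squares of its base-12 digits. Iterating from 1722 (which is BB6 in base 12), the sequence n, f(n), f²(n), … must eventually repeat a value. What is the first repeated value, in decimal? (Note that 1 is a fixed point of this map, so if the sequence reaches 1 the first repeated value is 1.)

1722 = (11,11,6)_12 → 11² + 11² + 6² = 121 + 121 + 36 = 278
278 = (1,11,2)_12 → 1² + 11² + 2² = 1 + 121 + 4 = 126
126 = (10,6)_12 → 10² + 6² = 100 + 36 = 136
136 = (11,4)_12 → 11² + 4² = 121 + 16 = 137
137 = (11,5)_12 → 11² + 5² = 121 + 25 = 146
146 = (1,0,2)_12 → 1² + 0² + 2² = 1 + 0 + 4 = 5
5 = (5)_12 → 5² = 25
25 = (2,1)_12 → 2² + 1² = 4 + 1 = 5  — 5 already appeared earlier.

5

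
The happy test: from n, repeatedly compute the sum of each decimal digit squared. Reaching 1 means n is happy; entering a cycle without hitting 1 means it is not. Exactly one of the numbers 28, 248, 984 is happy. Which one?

28: 28 → 68 → 100 → 1  — reaches 1 (happy)
248: 248 → 84 → 80 → 64 → 52 → 29 → 85 → 89 → 145 → 42 → 20 → 4 → 16 → 37 → 58 → 89  — repeats 89 (not happy)
984: 984 → 161 → 38 → 73 → 58 → 89 → 145 → 42 → 20 → 4 → 16 → 37 → 58  — repeats 58 (not happy)

28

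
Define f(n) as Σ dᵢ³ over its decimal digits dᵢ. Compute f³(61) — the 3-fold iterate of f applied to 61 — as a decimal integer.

61 → 6³ + 1³ = 216 + 1 = 217
217 → 2³ + 1³ + 7³ = 8 + 1 + 343 = 352
352 → 3³ + 5³ + 2³ = 27 + 125 + 8 = 160

160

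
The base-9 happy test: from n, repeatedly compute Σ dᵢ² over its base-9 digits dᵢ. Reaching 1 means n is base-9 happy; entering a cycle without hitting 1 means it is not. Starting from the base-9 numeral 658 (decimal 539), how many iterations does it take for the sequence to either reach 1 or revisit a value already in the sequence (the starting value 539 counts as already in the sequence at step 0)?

3

539 = (6,5,8)_9 → 6² + 5² + 8² = 36 + 25 + 64 = 125
125 = (1,4,8)_9 → 1² + 4² + 8² = 1 + 16 + 64 = 81
81 = (1,0,0)_9 → 1² + 0² + 0² = 1 + 0 + 0 = 1  — reached 1.
That took 3 steps.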